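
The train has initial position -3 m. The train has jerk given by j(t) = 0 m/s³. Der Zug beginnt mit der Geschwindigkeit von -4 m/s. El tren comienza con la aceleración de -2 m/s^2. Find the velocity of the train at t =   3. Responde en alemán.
Wir müssen die Stammfunktion unserer Gleichung für den Ruck j(t) = 0 2-mal finden. Das Integral von dem Ruck ist die Beschleunigung. Mit a(0) = -2 erhalten wir a(t) = -2. Mit ∫a(t)dt und Anwendung von v(0) = -4, finden wir v(t) = -2·t - 4. Wir haben die Geschwindigkeit v(t) = -2·t - 4. Durch Einsetzen von t = 3: v(3) = -10.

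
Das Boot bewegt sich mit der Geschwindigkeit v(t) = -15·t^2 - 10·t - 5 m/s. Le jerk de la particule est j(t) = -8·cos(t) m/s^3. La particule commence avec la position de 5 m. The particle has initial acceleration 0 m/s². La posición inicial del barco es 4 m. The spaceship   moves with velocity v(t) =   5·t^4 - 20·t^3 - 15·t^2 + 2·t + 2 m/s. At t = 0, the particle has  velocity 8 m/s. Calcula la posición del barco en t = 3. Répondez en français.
En partant de la vitesse v(t) = -15·t^2 - 10·t - 5, nous prenons 1 intégrale. L'intégrale de la vitesse, avec x(0) = 4, donne la position: x(t) = -5·t^3 - 5·t^2 - 5·t + 4. En utilisant x(t) = -5·t^3 - 5·t^2 - 5·t + 4 et en substituant t = 3, nous trouvons x = -191.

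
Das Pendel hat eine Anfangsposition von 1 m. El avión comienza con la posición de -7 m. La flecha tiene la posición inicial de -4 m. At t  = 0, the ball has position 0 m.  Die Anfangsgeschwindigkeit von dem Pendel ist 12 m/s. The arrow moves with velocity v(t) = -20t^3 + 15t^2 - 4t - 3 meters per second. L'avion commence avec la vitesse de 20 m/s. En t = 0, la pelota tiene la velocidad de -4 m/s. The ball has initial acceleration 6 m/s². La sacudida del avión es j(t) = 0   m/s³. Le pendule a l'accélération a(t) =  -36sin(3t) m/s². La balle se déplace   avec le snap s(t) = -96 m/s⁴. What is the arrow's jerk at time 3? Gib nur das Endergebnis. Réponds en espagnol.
La respuesta es -330.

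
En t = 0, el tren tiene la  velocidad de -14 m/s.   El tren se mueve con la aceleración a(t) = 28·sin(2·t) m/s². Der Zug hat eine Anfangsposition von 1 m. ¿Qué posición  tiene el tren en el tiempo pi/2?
Necesitamos integrar nuestra ecuación de la aceleración a(t) = 28·sin(2·t) 2 veces. Tomando ∫a(t)dt y aplicando v(0) = -14, encontramos v(t) = -14·cos(2·t). La integral de la velocidad es la posición. Usando x(0) = 1, obtenemos x(t) = 1 - 7·sin(2·t). Usando x(t) = 1 - 7·sin(2·t) y sustituyendo t = pi/2, encontramos x = 1.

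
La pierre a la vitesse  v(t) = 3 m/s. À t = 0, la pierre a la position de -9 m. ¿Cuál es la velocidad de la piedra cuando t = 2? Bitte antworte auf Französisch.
Nous avons la vitesse v(t) = 3. En substituant t = 2: v(2) = 3.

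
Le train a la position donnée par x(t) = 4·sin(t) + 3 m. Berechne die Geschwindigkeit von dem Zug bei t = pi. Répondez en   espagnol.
Debemos derivar nuestra ecuación de la posición x(t) = 4·sin(t) + 3 1 vez. Derivando la posición, obtenemos la velocidad: v(t) = 4·cos(t). De la ecuación de la velocidad v(t) = 4·cos(t), sustituimos t = pi para obtener v = -4.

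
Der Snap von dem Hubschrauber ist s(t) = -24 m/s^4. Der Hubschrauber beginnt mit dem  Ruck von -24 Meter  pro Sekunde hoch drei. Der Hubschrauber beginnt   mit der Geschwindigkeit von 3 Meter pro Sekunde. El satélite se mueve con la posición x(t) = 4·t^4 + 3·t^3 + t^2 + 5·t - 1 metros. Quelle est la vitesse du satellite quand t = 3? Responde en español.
Debemos derivar nuestra ecuación de la posición x(t) = 4·t^4 + 3·t^3 + t^2 + 5·t - 1 1 vez. La derivada de la posición da la velocidad: v(t) = 16·t^3 + 9·t^2 + 2·t + 5. De la ecuación de la velocidad v(t) = 16·t^3 + 9·t^2 + 2·t + 5, sustituimos t = 3 para obtener v = 524.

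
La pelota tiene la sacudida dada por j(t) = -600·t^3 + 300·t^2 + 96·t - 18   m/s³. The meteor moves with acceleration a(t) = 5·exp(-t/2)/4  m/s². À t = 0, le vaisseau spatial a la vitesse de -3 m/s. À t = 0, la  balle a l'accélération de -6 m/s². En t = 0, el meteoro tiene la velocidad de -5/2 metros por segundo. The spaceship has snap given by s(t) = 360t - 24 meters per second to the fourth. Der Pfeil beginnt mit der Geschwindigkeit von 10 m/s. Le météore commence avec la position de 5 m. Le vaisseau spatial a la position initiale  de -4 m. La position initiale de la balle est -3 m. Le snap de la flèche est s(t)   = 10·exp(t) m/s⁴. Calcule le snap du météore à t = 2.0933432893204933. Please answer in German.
Um dies zu lösen, müssen wir 2 Ableitungen unserer Gleichung für die Beschleunigung a(t) = 5·exp(-t/2)/4 nehmen. Die Ableitung von der Beschleunigung ergibt den Ruck: j(t) = -5·exp(-t/2)/8. Die Ableitung von dem Ruck ergibt den Snap: s(t) = 5·exp(-t/2)/16. Wir haben den Snap s(t) = 5·exp(-t/2)/16. Durch Einsetzen von t = 2.0933432893204933: s(2.0933432893204933) = 0.109720127104857.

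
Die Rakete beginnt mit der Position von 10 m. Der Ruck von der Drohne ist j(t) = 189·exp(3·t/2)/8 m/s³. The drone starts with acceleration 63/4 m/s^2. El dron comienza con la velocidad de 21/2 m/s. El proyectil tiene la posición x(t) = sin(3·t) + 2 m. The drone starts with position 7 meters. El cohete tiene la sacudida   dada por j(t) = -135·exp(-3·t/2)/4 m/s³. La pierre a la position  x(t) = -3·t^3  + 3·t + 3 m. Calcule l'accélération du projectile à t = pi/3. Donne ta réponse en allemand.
Wir müssen unsere Gleichung für die Position x(t) = sin(3·t) + 2 2-mal ableiten. Mit d/dt von x(t) finden wir v(t) = 3·cos(3·t). Mit d/dt von v(t) finden wir a(t) = -9·sin(3·t). Mit a(t) = -9·sin(3·t) und Einsetzen von t = pi/3, finden wir a = 0.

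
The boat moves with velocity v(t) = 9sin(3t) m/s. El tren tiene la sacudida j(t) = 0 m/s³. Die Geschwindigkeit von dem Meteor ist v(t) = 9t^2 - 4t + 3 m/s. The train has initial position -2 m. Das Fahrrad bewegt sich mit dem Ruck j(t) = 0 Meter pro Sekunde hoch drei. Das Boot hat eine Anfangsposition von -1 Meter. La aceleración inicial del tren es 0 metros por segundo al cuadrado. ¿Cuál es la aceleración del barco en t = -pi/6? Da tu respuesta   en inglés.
Starting from velocity v(t) = 9·sin(3·t), we take 1 derivative. Differentiating velocity, we get acceleration: a(t) = 27·cos(3·t). From the given acceleration equation a(t) = 27·cos(3·t), we substitute t = -pi/6 to get a = 0.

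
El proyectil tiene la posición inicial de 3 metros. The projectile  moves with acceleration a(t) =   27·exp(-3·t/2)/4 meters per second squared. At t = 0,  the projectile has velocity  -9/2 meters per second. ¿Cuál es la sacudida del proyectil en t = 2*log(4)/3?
Debemos derivar nuestra ecuación de la aceleración a(t) = 27·exp(-3·t/2)/4 1 vez. La derivada de la aceleración da la sacudida: j(t) = -81·exp(-3·t/2)/8. Tenemos la sacudida j(t) = -81·exp(-3·t/2)/8. Sustituyendo t = 2*log(4)/3: j(2*log(4)/3) = -81/32.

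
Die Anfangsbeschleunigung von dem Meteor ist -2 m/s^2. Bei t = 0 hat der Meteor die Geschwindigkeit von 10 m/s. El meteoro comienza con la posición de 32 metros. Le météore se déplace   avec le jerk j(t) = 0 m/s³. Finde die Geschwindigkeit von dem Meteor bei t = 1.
Ausgehend von dem Ruck j(t) = 0, nehmen wir 2 Stammfunktionen. Durch Integration von dem Ruck und Verwendung der Anfangsbedingung a(0) = -2, erhalten wir a(t) = -2. Die Stammfunktion von der Beschleunigung ist die Geschwindigkeit. Mit v(0) = 10 erhalten wir v(t) = 10 - 2·t. Mit v(t) = 10 - 2·t und Einsetzen von t = 1, finden wir v = 8.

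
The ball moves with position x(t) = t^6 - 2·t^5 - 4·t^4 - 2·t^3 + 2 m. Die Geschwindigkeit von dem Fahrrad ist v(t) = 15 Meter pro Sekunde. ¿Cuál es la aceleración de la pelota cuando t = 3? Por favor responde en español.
Debemos derivar nuestra ecuación de la posición x(t) = t^6 - 2·t^5 - 4·t^4 - 2·t^3 + 2 2 veces. Derivando la posición, obtenemos la velocidad: v(t) = 6·t^5 - 10·t^4 - 16·t^3 - 6·t^2. Derivando la velocidad, obtenemos la aceleración: a(t) = 30·t^4 - 40·t^3 - 48·t^2 - 12·t. Usando a(t) = 30·t^4 - 40·t^3 - 48·t^2 - 12·t y sustituyendo t = 3, encontramos a = 882.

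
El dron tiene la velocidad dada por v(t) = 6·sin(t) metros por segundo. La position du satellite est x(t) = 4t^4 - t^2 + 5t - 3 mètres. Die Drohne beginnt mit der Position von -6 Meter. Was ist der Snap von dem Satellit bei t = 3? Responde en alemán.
Um dies zu lösen, müssen wir 4 Ableitungen unserer Gleichung für die Position x(t) = 4·t^4 - t^2 + 5·t - 3 nehmen. Durch Ableiten von der Position erhalten wir die Geschwindigkeit: v(t) = 16·t^3 - 2·t + 5. Durch Ableiten von der Geschwindigkeit erhalten wir die Beschleunigung: a(t) = 48·t^2 - 2. Mit d/dt von a(t) finden wir j(t) = 96·t. Durch Ableiten von dem Ruck erhalten wir den Snap: s(t) = 96. Wir haben den Snap s(t) = 96. Durch Einsetzen von t = 3: s(3) = 96.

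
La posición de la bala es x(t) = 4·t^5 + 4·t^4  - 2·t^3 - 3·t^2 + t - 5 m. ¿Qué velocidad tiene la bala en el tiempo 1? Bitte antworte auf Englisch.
To solve this, we need to take 1 derivative of our position equation x(t) = 4·t^5 + 4·t^4 - 2·t^3 - 3·t^2 + t - 5. Differentiating position, we get velocity: v(t) = 20·t^4 + 16·t^3 - 6·t^2 - 6·t + 1. From the given velocity equation v(t) = 20·t^4 + 16·t^3 - 6·t^2 - 6·t + 1, we substitute t = 1 to get v = 25.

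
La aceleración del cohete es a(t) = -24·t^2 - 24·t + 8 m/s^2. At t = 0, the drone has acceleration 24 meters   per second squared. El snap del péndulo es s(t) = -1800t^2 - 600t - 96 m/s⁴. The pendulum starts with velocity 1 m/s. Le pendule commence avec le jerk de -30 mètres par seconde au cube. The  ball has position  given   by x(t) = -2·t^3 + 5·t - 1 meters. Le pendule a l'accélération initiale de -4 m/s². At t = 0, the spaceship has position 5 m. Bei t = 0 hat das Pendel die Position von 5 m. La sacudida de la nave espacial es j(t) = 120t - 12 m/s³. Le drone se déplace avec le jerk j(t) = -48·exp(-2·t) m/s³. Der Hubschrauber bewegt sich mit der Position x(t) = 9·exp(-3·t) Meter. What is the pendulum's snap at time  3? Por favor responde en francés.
En utilisant s(t) = -1800·t^2 - 600·t - 96 et en substituant t = 3, nous trouvons s = -18096.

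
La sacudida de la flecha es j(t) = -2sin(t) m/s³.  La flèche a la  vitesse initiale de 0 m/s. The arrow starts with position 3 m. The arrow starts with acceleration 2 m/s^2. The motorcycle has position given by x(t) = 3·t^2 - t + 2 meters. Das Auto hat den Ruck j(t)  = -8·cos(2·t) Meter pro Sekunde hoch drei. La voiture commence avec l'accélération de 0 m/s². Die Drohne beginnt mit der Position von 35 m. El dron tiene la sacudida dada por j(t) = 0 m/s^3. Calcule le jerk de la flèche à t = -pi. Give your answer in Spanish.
Usando j(t) = -2·sin(t) y sustituyendo t = -pi, encontramos j = 0.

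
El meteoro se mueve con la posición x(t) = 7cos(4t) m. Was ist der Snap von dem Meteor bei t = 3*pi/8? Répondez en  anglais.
Starting from position x(t) = 7·cos(4·t), we take 4 derivatives. Differentiating position, we get velocity: v(t) = -28·sin(4·t). The derivative of velocity gives acceleration: a(t) = -112·cos(4·t). The derivative of acceleration gives jerk: j(t) = 448·sin(4·t). Taking d/dt of j(t), we find s(t) = 1792·cos(4·t). From the given snap equation s(t) = 1792·cos(4·t), we substitute t = 3*pi/8 to get s = 0.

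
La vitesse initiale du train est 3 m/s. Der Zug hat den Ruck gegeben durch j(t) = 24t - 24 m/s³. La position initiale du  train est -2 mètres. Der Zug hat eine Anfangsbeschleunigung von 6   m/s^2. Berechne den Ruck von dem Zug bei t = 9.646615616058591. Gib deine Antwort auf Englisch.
We have jerk j(t) = 24·t - 24. Substituting t = 9.646615616058591: j(9.646615616058591) = 207.518774785406.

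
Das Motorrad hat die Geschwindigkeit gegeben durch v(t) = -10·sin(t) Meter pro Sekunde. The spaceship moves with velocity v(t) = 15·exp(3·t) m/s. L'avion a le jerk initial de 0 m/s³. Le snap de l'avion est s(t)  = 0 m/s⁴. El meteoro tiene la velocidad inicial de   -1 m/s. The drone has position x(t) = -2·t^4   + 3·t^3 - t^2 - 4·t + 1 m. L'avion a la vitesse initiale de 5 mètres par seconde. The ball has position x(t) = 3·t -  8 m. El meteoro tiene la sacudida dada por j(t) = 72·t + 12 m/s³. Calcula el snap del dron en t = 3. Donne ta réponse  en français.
En partant de la position x(t) = -2·t^4 + 3·t^3 - t^2 - 4·t + 1, nous prenons 4 dérivées. En dérivant la position, nous obtenons la vitesse: v(t) = -8·t^3 + 9·t^2 - 2·t - 4. En dérivant la vitesse, nous obtenons l'accélération: a(t) = -24·t^2 + 18·t - 2. En dérivant l'accélération, nous obtenons le jerk: j(t) = 18 - 48·t. La dérivée du jerk donne le snap: s(t) = -48. Nous avons le snap s(t) = -48. En substituant t = 3: s(3) = -48.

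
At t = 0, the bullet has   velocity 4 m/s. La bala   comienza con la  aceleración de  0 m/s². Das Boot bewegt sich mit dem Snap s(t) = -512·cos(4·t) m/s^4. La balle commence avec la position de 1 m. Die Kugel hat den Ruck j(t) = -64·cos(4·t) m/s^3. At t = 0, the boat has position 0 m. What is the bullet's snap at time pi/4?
Starting from jerk j(t) = -64·cos(4·t), we take 1 derivative. The derivative of jerk gives snap: s(t) = 256·sin(4·t). From the given snap equation s(t) = 256·sin(4·t), we substitute t = pi/4 to get s = 0.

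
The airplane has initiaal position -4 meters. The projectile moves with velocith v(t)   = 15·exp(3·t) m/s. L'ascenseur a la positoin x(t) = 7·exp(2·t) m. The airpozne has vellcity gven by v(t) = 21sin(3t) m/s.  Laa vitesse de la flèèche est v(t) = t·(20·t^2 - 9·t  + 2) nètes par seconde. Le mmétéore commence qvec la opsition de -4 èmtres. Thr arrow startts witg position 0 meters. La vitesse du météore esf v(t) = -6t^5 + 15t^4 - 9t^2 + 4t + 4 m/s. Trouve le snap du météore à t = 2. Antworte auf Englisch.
Starting from velocity v(t) = -6·t^5 + 15·t^4 - 9·t^2 + 4·t + 4, we take 3 derivatives. Differentiating velocity, we get acceleration: a(t) = -30·t^4 + 60·t^3 - 18·t + 4. Differentiating acceleration, we get jerk: j(t) = -120·t^3 + 180·t^2 - 18. The derivative of jerk gives snap: s(t) = -360·t^2 + 360·t. From the given snap equation s(t) = -360·t^2 + 360·t, we substitute t = 2 to get s = -720.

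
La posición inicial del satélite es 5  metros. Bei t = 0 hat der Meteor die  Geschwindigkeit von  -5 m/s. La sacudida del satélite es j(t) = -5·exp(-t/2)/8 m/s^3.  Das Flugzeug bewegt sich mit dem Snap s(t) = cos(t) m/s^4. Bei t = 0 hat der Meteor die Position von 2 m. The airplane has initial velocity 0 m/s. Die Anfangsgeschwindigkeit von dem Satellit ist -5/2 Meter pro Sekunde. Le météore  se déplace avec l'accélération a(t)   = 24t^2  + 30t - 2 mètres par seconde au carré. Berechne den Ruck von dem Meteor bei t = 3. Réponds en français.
Pour résoudre ceci, nous devons prendre 1 dérivée de notre équation de l'accélération a(t) = 24·t^2 + 30·t - 2. La dérivée de l'accélération donne le jerk: j(t) = 48·t + 30. Nous avons le jerk j(t) = 48·t + 30. En substituant t = 3: j(3) = 174.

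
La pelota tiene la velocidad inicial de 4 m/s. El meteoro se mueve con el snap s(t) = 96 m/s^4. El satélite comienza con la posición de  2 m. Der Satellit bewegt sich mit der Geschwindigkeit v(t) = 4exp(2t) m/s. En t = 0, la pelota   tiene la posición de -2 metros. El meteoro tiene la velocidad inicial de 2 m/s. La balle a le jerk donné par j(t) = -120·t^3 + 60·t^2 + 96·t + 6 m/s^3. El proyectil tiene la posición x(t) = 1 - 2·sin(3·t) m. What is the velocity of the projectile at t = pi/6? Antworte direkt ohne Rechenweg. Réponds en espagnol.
v(pi/6) = 0.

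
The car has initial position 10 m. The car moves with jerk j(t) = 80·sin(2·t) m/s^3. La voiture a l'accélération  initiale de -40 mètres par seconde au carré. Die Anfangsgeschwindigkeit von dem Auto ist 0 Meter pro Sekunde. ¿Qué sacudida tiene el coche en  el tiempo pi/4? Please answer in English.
From the given jerk equation j(t) = 80·sin(2·t), we substitute t = pi/4 to get j = 80.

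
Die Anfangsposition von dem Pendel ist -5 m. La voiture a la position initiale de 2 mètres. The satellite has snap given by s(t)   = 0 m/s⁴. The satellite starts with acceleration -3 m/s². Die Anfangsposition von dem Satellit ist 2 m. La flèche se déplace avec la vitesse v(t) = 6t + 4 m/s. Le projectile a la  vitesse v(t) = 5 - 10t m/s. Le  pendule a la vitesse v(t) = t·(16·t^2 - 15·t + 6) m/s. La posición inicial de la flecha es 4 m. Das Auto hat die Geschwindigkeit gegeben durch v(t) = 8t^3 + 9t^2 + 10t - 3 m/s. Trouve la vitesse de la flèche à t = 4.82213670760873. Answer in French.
En utilisant v(t) = 6·t + 4 et en substituant t = 4.82213670760873, nous trouvons v = 32.9328202456524.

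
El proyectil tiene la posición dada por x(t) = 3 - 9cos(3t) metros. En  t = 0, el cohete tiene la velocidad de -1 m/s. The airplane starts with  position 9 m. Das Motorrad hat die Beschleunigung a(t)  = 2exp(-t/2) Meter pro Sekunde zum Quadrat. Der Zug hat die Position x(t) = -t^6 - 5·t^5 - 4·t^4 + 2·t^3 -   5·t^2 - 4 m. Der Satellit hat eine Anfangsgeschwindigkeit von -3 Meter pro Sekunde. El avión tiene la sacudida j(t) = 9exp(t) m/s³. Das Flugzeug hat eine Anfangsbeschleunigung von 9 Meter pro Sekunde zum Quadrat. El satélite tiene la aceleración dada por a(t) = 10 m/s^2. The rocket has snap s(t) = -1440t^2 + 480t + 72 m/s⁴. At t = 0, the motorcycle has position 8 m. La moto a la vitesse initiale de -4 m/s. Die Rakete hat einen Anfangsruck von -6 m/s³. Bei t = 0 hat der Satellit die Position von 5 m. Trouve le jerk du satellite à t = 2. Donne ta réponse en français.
Nous devons dériver notre équation de l'accélération a(t) = 10 1 fois. En prenant d/dt de a(t), nous trouvons j(t) = 0. Nous avons le jerk j(t) = 0. En substituant t = 2: j(2) = 0.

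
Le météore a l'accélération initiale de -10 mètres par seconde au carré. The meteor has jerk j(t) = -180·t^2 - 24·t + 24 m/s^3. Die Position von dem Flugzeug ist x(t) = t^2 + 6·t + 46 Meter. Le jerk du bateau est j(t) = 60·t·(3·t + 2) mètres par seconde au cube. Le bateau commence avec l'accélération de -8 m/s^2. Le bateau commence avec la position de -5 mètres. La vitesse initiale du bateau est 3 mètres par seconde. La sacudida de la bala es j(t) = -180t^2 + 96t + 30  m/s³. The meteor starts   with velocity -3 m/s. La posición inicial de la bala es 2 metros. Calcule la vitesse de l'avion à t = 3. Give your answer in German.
Ausgehend von der Position x(t) = t^2 + 6·t + 46, nehmen wir 1 Ableitung. Die Ableitung von der Position ergibt die Geschwindigkeit: v(t) = 2·t + 6. Mit v(t) = 2·t + 6 und Einsetzen von t = 3, finden wir v = 12.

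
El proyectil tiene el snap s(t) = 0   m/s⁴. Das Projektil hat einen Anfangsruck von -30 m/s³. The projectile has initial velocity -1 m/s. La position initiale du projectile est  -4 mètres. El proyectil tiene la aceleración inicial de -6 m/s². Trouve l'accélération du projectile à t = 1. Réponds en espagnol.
Necesitamos integrar nuestra ecuación del snap s(t) = 0 2 veces. La antiderivada del snap es la sacudida. Usando j(0) = -30, obtenemos j(t) = -30. Tomando ∫j(t)dt y aplicando a(0) = -6, encontramos a(t) = -30·t - 6. De la ecuación de la aceleración a(t) = -30·t - 6, sustituimos t = 1 para obtener a = -36.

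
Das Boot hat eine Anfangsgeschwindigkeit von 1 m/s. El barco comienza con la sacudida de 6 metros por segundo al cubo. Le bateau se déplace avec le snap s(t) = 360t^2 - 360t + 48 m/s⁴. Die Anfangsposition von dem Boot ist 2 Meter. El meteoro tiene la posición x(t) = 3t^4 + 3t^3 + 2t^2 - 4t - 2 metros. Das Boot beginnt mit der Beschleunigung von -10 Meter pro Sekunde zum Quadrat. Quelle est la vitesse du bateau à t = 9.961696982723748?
Nous devons trouver l'intégrale de notre équation du snap s(t) = 360·t^2 - 360·t + 48 3 fois. La primitive du snap est le jerk. En utilisant j(0) = 6, nous obtenons j(t) = 120·t^3 - 180·t^2 + 48·t + 6. En prenant ∫j(t)dt et en appliquant a(0) = -10, nous trouvons a(t) = 30·t^4 - 60·t^3 + 24·t^2 + 6·t - 10. L'intégrale de l'accélération, avec v(0) = 1, donne la vitesse: v(t) = 6·t^5 - 15·t^4 + 8·t^3 + 3·t^2 - 10·t + 1. En utilisant v(t) = 6·t^5 - 15·t^4 + 8·t^3 + 3·t^2 - 10·t + 1 et en substituant t = 9.961696982723748, nous trouvons v = 448989.309859057.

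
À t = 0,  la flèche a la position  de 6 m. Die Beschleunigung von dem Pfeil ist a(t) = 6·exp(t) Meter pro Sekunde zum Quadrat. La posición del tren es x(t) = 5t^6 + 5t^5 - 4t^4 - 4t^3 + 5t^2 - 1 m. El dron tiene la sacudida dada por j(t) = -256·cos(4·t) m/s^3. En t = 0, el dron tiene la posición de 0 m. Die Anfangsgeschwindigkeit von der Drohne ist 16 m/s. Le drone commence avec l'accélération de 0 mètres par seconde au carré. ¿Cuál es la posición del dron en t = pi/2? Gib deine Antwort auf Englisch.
We need to integrate our jerk equation j(t) = -256·cos(4·t) 3 times. Finding the integral of j(t) and using a(0) = 0: a(t) = -64·sin(4·t). Taking ∫a(t)dt and applying v(0) = 16, we find v(t) = 16·cos(4·t). The antiderivative of velocity is position. Using x(0) = 0, we get x(t) = 4·sin(4·t). From the given position equation x(t) = 4·sin(4·t), we substitute t = pi/2 to get x = 0.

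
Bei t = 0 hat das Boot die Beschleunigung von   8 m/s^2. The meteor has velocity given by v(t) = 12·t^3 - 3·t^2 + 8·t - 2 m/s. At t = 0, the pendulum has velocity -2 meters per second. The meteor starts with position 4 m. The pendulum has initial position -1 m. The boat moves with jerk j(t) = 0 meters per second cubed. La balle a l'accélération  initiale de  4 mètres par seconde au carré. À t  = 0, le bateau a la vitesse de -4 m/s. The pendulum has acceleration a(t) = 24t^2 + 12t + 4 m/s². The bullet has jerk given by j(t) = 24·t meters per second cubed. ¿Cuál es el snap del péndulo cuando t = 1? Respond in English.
Starting from acceleration a(t) = 24·t^2 + 12·t + 4, we take 2 derivatives. Differentiating acceleration, we get jerk: j(t) = 48·t + 12. Taking d/dt of j(t), we find s(t) = 48. From the given snap equation s(t) = 48, we substitute t = 1 to get s = 48.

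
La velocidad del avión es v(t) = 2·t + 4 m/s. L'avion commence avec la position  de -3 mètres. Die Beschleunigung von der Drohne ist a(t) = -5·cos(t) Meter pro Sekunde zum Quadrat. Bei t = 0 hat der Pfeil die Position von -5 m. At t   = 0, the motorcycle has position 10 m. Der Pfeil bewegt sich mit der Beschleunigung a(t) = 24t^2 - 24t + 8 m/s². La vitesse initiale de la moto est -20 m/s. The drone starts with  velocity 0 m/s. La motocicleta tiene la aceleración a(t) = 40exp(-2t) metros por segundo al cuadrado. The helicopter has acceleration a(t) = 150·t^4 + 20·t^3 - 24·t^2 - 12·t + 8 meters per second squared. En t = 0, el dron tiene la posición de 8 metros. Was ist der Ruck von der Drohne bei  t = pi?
Um dies zu lösen, müssen wir 1 Ableitung unserer Gleichung für die Beschleunigung a(t) = -5·cos(t) nehmen. Durch Ableiten von der Beschleunigung erhalten wir den Ruck: j(t) = 5·sin(t). Aus der Gleichung für den Ruck j(t) = 5·sin(t), setzen wir t = pi ein und erhalten j = 0.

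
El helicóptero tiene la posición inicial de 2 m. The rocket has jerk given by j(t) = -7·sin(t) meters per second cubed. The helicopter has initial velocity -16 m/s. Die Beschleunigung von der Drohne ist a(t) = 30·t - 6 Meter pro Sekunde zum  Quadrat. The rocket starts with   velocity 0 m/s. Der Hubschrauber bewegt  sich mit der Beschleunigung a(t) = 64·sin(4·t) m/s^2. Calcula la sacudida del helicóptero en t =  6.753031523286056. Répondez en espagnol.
Para resolver esto, necesitamos tomar 1 derivada de nuestra ecuación de la aceleración a(t) = 64·sin(4·t). La derivada de la aceleración da la sacudida: j(t) = 256·cos(4·t). Usando j(t) = 256·cos(4·t) y sustituyendo t = 6.753031523286056, encontramos j = -77.7508224051945.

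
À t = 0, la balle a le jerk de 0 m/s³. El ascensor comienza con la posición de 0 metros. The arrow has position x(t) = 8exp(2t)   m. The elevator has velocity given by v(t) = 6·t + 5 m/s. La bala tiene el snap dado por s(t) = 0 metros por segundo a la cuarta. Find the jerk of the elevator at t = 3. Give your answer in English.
To solve this, we need to take 2 derivatives of our velocity equation v(t) = 6·t + 5. Taking d/dt of v(t), we find a(t) = 6. Taking d/dt of a(t), we find j(t) = 0. Using j(t) = 0 and substituting t = 3, we find j = 0.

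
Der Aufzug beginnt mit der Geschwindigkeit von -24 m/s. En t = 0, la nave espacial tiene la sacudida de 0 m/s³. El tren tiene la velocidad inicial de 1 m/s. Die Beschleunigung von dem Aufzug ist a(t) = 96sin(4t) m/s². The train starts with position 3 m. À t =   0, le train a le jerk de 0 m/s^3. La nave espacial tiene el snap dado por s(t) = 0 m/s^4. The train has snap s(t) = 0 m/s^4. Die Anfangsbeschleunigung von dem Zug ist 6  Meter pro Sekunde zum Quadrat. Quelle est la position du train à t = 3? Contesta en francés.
Nous devons trouver l'intégrale de notre équation du snap s(t) = 0 4 fois. En intégrant le snap et en utilisant la condition initiale j(0) = 0, nous obtenons j(t) = 0. En prenant ∫j(t)dt et en appliquant a(0) = 6, nous trouvons a(t) = 6. En prenant ∫a(t)dt et en appliquant v(0) = 1, nous trouvons v(t) = 6·t + 1. En intégrant la vitesse et en utilisant la condition initiale x(0) = 3, nous obtenons x(t) = 3·t^2 + t + 3. De l'équation de la position x(t) = 3·t^2 + t + 3, nous substituons t = 3 pour obtenir x = 33.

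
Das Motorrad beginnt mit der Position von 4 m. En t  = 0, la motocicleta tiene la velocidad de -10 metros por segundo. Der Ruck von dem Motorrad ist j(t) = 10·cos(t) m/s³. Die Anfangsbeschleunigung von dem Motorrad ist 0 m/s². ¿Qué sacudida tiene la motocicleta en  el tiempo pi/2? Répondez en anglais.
Using j(t) = 10·cos(t) and substituting t = pi/2, we find j = 0.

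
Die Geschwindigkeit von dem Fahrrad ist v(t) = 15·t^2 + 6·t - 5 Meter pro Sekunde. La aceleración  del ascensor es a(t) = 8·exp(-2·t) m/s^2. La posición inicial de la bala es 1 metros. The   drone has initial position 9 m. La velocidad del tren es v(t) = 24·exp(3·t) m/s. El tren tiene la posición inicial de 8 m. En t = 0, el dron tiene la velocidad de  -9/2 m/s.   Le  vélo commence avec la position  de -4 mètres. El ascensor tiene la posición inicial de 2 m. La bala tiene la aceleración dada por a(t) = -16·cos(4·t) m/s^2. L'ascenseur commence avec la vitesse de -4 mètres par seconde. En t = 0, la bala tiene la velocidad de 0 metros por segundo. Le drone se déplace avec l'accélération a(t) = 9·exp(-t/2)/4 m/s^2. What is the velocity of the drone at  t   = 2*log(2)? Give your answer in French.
Nous devons intégrer notre équation de l'accélération a(t) = 9·exp(-t/2)/4 1 fois. La primitive de l'accélération, avec v(0) = -9/2, donne la vitesse: v(t) = -9·exp(-t/2)/2. En utilisant v(t) = -9·exp(-t/2)/2 et en substituant t = 2*log(2), nous trouvons v = -9/4.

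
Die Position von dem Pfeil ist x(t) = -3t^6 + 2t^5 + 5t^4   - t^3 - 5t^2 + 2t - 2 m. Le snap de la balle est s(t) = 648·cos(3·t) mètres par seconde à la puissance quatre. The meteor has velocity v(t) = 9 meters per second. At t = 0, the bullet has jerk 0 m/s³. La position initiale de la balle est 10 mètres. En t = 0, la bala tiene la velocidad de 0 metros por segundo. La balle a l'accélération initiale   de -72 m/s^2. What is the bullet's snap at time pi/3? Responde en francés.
De l'équation du snap s(t) = 648·cos(3·t), nous substituons t = pi/3 pour obtenir s = -648.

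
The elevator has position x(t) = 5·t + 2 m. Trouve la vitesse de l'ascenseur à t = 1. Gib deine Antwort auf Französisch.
Nous devons dériver notre équation de la position x(t) = 5·t + 2 1 fois. La dérivée de la position donne la vitesse: v(t) = 5. De l'équation de la vitesse v(t) = 5, nous substituons t = 1 pour obtenir v = 5.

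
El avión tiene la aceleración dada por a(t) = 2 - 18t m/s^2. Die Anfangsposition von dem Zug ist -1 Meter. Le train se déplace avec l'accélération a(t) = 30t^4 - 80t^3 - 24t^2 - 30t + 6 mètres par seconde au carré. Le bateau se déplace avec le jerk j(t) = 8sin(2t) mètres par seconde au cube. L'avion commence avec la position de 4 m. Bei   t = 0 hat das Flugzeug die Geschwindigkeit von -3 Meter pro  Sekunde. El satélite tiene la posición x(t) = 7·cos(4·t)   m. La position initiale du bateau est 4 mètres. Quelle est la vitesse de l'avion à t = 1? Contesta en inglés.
We must find the integral of our acceleration equation a(t) = 2 - 18·t 1 time. Finding the antiderivative of a(t) and using v(0) = -3: v(t) = -9·t^2 + 2·t - 3. Using v(t) = -9·t^2 + 2·t - 3 and substituting t = 1, we find v = -10.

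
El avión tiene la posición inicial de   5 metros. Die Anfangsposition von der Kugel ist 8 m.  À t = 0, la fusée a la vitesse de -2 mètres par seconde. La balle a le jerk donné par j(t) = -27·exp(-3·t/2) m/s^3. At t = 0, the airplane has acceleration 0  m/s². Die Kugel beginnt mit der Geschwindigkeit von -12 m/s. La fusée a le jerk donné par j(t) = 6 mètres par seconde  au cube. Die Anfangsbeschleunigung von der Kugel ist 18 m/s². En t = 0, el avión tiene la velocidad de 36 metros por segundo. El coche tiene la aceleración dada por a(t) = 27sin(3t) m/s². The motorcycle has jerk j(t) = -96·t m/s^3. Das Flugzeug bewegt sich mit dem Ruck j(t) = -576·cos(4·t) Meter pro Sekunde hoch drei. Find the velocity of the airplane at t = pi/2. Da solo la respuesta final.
The velocity at t = pi/2 is v = 36.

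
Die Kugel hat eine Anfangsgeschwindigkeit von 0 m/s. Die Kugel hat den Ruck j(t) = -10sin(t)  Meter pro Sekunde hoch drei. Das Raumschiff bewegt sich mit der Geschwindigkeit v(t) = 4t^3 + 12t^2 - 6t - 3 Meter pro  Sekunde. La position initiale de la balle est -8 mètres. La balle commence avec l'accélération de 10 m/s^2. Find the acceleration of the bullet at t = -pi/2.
We need to integrate our jerk equation j(t) = -10·sin(t) 1 time. Integrating jerk and using the initial condition a(0) = 10, we get a(t) = 10·cos(t). We have acceleration a(t) = 10·cos(t). Substituting t = -pi/2: a(-pi/2) = 0.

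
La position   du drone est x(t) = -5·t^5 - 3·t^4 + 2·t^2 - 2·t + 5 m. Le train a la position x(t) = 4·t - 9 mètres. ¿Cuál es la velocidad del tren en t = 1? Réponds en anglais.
We must differentiate our position equation x(t) = 4·t - 9 1 time. The derivative of position gives velocity: v(t) = 4. Using v(t) = 4 and substituting t = 1, we find v = 4.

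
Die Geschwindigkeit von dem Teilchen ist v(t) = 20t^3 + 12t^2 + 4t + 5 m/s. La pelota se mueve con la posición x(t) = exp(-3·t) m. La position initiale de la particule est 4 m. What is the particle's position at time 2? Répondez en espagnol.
Partiendo de la velocidad v(t) = 20·t^3 + 12·t^2 + 4·t + 5, tomamos 1 antiderivada. La antiderivada de la velocidad es la posición. Usando x(0) = 4, obtenemos x(t) = 5·t^4 + 4·t^3 + 2·t^2 + 5·t + 4. Tenemos la posición x(t) = 5·t^4 + 4·t^3 + 2·t^2 + 5·t + 4. Sustituyendo t = 2: x(2) = 134.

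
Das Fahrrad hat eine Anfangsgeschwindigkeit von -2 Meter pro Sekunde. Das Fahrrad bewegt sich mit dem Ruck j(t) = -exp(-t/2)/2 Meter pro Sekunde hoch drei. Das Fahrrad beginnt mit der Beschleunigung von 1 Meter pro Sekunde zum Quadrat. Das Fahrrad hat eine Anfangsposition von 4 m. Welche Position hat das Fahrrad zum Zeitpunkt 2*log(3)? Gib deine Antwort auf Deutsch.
Ausgehend von dem Ruck j(t) = -exp(-t/2)/2, nehmen wir 3 Stammfunktionen. Die Stammfunktion von dem Ruck ist die Beschleunigung. Mit a(0) = 1 erhalten wir a(t) = exp(-t/2). Das Integral von der Beschleunigung, mit v(0) = -2, ergibt die Geschwindigkeit: v(t) = -2·exp(-t/2). Durch Integration von der Geschwindigkeit und Verwendung der Anfangsbedingung x(0) = 4, erhalten wir x(t) = 4·exp(-t/2). Wir haben die Position x(t) = 4·exp(-t/2). Durch Einsetzen von t = 2*log(3): x(2*log(3)) = 4/3.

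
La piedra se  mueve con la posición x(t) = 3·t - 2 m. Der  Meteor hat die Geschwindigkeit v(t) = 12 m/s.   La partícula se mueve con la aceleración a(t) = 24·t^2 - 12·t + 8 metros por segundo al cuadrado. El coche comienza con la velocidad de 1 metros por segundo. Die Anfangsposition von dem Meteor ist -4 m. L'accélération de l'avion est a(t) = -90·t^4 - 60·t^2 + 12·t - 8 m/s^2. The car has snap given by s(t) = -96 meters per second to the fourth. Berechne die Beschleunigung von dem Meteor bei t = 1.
Ausgehend von der Geschwindigkeit v(t) = 12, nehmen wir 1 Ableitung. Die Ableitung von der Geschwindigkeit ergibt die Beschleunigung: a(t) = 0. Wir haben die Beschleunigung a(t) = 0. Durch Einsetzen von t = 1: a(1) = 0.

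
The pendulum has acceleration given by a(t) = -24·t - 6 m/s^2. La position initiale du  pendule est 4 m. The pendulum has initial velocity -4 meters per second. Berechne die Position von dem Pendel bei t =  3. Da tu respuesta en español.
Para resolver esto, necesitamos tomar 2 integrales de nuestra ecuación de la aceleración a(t) = -24·t - 6. Tomando ∫a(t)dt y aplicando v(0) = -4, encontramos v(t) = -12·t^2 - 6·t - 4. La integral de la velocidad es la posición. Usando x(0) = 4, obtenemos x(t) = -4·t^3 - 3·t^2 - 4·t + 4. De la ecuación de la posición x(t) = -4·t^3 - 3·t^2 - 4·t + 4, sustituimos t = 3 para obtener x = -143.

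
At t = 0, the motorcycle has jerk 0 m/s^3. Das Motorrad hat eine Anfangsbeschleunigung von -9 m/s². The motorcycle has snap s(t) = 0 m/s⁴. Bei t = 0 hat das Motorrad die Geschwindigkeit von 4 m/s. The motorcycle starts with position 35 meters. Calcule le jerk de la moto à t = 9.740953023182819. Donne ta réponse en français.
Nous devons trouver la primitive de notre équation du snap s(t) = 0 1 fois. L'intégrale du snap est le jerk. En utilisant j(0) = 0, nous obtenons j(t) = 0. Nous avons le jerk j(t) = 0. En substituant t = 9.740953023182819: j(9.740953023182819) = 0.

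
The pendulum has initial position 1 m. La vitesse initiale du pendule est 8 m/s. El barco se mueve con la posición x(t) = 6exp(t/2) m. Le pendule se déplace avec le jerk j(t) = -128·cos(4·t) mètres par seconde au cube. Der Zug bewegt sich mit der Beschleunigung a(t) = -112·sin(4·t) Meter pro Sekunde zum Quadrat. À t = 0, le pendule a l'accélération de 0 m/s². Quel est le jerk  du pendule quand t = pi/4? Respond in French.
De l'équation du jerk j(t) = -128·cos(4·t), nous substituons t = pi/4 pour obtenir j = 128.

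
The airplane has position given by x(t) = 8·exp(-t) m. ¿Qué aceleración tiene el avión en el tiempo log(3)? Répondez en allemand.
Um dies zu lösen, müssen wir 2 Ableitungen unserer Gleichung für die Position x(t) = 8·exp(-t) nehmen. Die Ableitung von der Position ergibt die Geschwindigkeit: v(t) = -8·exp(-t). Mit d/dt von v(t) finden wir a(t) = 8·exp(-t). Aus der Gleichung für die Beschleunigung a(t) = 8·exp(-t), setzen wir t = log(3) ein und erhalten a = 8/3.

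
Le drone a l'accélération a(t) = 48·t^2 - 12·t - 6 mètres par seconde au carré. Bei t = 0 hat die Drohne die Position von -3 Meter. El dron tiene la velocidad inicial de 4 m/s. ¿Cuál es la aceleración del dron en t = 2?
Tenemos la aceleración a(t) = 48·t^2 - 12·t - 6. Sustituyendo t = 2: a(2) = 162.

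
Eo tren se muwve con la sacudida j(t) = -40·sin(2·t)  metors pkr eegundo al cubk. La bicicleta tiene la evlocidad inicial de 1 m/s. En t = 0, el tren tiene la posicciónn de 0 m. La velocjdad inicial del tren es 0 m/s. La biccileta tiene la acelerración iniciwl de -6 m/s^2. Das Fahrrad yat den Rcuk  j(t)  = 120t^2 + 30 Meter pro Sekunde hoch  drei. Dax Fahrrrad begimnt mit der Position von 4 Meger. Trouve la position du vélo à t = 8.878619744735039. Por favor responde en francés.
Nous devons trouver la primitive de notre équation du jerk j(t) = 120·t^2 + 30 3 fois. La primitive du jerk, avec a(0) = -6, donne l'accélération: a(t) = 40·t^3 + 30·t - 6. La primitive de l'accélération, avec v(0) = 1, donne la vitesse: v(t) = 10·t^4 + 15·t^2 - 6·t + 1. L'intégrale de la vitesse, avec x(0) = 4, donne la position: x(t) = 2·t^5 + 5·t^3 - 3·t^2 + t + 4. En utilisant x(t) = 2·t^5 + 5·t^3 - 3·t^2 + t + 4 et en substituant t = 8.878619744735039, nous trouvons x = 113622.065409640.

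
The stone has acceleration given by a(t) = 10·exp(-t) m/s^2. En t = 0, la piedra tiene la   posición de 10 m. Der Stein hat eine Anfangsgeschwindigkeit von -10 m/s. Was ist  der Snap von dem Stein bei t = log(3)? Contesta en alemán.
Um dies zu lösen, müssen wir 2 Ableitungen unserer Gleichung für die Beschleunigung a(t) = 10·exp(-t) nehmen. Mit d/dt von a(t) finden wir j(t) = -10·exp(-t). Mit d/dt von j(t) finden wir s(t) = 10·exp(-t). Wir haben den Snap s(t) = 10·exp(-t). Durch Einsetzen von t = log(3): s(log(3)) = 10/3.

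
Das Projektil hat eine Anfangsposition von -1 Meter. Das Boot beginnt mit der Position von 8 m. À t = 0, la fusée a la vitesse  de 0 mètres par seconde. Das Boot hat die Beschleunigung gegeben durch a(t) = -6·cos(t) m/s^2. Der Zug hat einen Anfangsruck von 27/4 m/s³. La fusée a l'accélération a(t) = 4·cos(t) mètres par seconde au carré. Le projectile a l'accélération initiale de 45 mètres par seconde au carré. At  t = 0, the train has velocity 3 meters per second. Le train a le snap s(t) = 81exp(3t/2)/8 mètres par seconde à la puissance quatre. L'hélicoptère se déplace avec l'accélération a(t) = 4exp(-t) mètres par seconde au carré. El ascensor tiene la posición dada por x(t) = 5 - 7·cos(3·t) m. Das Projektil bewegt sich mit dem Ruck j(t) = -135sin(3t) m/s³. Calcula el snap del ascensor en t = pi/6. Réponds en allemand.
Um dies zu lösen, müssen wir 4 Ableitungen unserer Gleichung für die Position x(t) = 5 - 7·cos(3·t) nehmen. Die Ableitung von der Position ergibt die Geschwindigkeit: v(t) = 21·sin(3·t). Durch Ableiten von der Geschwindigkeit erhalten wir die Beschleunigung: a(t) = 63·cos(3·t). Die Ableitung von der Beschleunigung ergibt den Ruck: j(t) = -189·sin(3·t). Mit d/dt von j(t) finden wir s(t) = -567·cos(3·t). Wir haben den Snap s(t) = -567·cos(3·t). Durch Einsetzen von t = pi/6: s(pi/6) = 0.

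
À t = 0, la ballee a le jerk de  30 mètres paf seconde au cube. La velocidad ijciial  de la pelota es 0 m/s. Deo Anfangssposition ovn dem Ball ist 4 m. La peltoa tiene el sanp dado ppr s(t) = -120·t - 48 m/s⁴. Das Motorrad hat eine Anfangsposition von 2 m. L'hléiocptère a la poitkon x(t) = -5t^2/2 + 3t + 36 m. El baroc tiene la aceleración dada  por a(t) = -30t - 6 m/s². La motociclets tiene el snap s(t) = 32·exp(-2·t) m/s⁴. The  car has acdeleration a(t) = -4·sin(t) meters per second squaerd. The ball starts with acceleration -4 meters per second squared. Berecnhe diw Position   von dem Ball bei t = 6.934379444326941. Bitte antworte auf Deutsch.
Ausgehend von dem Snap s(t) = -120·t - 48, nehmen wir 4 Integrale. Das Integral von dem Snap ist der Ruck. Mit j(0) = 30 erhalten wir j(t) = -60·t^2 - 48·t + 30. Durch Integration von dem Ruck und Verwendung der Anfangsbedingung a(0) = -4, erhalten wir a(t) = -20·t^3 - 24·t^2 + 30·t - 4. Das Integral von der Beschleunigung, mit v(0) = 0, ergibt die Geschwindigkeit: v(t) = t·(-5·t^3 - 8·t^2 + 15·t - 4). Die Stammfunktion von der Geschwindigkeit ist die Position. Mit x(0) = 4 erhalten wir x(t) = -t^5 - 2·t^4 + 5·t^3 - 2·t^2 + 4. Wir haben die Position x(t) = -t^5 - 2·t^4 + 5·t^3 - 2·t^2 + 4. Durch Einsetzen von t = 6.934379444326941: x(6.934379444326941) = -19083.2621883774.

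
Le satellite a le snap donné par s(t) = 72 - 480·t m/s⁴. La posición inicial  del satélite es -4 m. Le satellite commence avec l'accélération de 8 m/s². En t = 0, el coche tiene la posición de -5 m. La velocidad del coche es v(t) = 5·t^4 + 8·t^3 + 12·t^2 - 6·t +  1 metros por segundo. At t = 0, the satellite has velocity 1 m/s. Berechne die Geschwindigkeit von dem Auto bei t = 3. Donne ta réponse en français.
En utilisant v(t) = 5·t^4 + 8·t^3 + 12·t^2 - 6·t + 1 et en substituant t = 3, nous trouvons v = 712.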